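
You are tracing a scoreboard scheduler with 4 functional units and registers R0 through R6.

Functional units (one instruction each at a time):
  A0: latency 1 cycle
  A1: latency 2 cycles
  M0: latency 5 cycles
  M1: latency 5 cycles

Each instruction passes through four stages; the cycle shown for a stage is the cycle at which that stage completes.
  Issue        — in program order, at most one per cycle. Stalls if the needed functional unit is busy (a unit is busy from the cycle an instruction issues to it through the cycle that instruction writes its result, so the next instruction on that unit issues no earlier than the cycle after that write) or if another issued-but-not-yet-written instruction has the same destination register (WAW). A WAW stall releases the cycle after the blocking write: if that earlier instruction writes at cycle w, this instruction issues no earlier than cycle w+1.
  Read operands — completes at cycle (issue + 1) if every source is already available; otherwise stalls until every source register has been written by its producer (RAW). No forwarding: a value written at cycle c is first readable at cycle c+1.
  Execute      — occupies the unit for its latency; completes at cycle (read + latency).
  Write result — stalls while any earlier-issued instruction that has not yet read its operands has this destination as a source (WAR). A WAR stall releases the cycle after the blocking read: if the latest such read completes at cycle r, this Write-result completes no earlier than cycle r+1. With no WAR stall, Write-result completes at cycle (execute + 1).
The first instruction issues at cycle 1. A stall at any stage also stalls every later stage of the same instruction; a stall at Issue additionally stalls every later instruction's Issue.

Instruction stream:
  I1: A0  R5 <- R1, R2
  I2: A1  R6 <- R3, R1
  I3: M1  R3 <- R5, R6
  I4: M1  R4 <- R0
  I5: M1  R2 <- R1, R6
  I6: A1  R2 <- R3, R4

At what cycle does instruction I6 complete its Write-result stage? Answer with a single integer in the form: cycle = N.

cycle 1: I1→A0
cycle 2: I1 RO · I2→A1
cycle 3: I1 EX · I2 RO · I3→M1
cycle 4: I1 WR R5
cycle 5: I2 EX
cycle 6: I2 WR R6
cycle 7: I3 RO
cycle 12: I3 EX
cycle 13: I3 WR R3
cycle 14: I4→M1
cycle 15: I4 RO
cycle 20: I4 EX
cycle 21: I4 WR R4
cycle 22: I5→M1
cycle 23: I5 RO
cycle 28: I5 EX
cycle 29: I5 WR R2
cycle 30: I6→A1
cycle 31: I6 RO
cycle 33: I6 EX
cycle 34: I6 WR R2

cycle = 34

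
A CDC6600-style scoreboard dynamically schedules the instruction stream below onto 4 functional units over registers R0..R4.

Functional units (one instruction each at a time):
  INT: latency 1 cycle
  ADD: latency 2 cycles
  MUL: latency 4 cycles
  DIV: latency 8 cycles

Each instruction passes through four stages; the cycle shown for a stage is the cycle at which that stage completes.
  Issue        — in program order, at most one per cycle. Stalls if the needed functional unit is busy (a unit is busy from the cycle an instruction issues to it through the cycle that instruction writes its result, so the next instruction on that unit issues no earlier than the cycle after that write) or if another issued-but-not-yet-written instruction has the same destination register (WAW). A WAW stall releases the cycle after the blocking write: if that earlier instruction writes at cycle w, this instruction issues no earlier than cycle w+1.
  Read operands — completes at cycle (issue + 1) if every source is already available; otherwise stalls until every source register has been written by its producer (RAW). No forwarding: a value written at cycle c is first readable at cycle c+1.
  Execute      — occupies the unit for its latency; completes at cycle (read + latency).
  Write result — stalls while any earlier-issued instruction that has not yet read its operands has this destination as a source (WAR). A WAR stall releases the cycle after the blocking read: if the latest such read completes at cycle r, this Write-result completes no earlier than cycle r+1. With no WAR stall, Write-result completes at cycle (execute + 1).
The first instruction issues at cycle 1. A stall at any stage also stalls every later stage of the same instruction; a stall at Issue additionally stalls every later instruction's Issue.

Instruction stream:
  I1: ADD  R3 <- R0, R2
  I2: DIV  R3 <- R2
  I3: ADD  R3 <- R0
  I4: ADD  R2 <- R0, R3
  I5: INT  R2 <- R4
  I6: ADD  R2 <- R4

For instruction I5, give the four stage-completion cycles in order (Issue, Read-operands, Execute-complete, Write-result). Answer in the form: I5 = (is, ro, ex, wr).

I5 = (27, 28, 29, 30)

[1] I1 dispatched to ADD
[2] I1 operands ready
[4] I1 complete
[5] R3←I1
[6] I2 dispatched to DIV
[7] I2 operands ready
[15] I2 complete
[16] R3←I2
[17] I3 dispatched to ADD
[18] I3 operands ready
[20] I3 complete
[21] R3←I3
[22] I4 dispatched to ADD
[23] I4 operands ready
[25] I4 complete
[26] R2←I4
[27] I5 dispatched to INT
[28] I5 operands ready
[29] I5 complete
[30] R2←I5
[31] I6 dispatched to ADD
[32] I6 operands ready
[34] I6 complete
[35] R2←I6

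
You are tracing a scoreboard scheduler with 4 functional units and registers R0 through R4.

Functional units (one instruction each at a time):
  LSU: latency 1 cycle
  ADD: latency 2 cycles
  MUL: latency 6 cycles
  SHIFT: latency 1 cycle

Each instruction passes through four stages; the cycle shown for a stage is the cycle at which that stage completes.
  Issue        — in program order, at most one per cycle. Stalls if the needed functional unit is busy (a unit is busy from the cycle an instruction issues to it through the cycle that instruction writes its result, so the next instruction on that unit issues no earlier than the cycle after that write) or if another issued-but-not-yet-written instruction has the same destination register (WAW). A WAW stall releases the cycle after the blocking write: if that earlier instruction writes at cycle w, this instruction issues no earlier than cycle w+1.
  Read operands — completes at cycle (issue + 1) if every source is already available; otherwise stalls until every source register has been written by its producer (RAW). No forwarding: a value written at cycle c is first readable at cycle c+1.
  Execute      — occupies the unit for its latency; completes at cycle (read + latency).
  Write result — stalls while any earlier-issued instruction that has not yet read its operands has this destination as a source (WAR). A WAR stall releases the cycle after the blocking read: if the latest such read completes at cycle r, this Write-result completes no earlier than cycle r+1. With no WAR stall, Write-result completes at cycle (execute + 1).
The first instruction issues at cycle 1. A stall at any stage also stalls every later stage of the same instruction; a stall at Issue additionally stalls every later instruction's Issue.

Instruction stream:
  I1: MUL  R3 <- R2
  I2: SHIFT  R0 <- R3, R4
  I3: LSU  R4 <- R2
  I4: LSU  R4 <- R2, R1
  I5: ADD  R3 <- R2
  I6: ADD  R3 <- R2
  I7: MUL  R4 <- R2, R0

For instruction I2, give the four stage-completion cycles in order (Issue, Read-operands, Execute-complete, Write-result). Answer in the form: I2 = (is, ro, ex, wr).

c1: I1 issues→MUL
c2: I1 reads · I2 issues→SHIFT
c3: I3 issues→LSU
c4: I3 reads
c5: I3 exec-done
c8: I1 exec-done
c9: I1 writes R3
c10: I2 reads
c11: I2 exec-done · I3 writes R4
c12: I2 writes R0 · I4 issues→LSU
c13: I4 reads · I5 issues→ADD
c14: I4 exec-done · I5 reads
c15: I4 writes R4
c16: I5 exec-done
c17: I5 writes R3
c18: I6 issues→ADD
c19: I6 reads · I7 issues→MUL
c20: I7 reads
c21: I6 exec-done
c22: I6 writes R3
c26: I7 exec-done
c27: I7 writes R4

I2 = (2, 10, 11, 12)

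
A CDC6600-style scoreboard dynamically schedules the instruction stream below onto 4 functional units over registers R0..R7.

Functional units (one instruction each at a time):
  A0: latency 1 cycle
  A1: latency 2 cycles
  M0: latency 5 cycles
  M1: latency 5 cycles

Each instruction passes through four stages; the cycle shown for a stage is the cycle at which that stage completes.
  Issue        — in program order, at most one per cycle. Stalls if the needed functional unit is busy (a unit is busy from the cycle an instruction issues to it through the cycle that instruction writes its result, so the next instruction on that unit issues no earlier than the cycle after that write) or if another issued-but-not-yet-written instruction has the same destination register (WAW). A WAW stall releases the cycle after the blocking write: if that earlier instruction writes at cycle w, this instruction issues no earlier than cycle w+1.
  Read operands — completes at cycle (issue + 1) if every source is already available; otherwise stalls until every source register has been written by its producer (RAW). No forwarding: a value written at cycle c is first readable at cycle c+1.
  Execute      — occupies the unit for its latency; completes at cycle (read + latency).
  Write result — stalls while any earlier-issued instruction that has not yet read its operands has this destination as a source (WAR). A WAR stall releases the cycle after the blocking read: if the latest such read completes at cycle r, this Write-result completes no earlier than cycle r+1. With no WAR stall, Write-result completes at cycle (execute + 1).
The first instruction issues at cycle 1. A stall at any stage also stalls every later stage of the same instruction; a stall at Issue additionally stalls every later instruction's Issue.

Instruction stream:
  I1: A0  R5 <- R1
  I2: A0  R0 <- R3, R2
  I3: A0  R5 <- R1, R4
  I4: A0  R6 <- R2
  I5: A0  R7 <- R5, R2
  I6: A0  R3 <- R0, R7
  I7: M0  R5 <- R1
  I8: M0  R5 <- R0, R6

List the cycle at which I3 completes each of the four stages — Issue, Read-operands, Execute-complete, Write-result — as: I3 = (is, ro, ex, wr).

I3 = (9, 10, 11, 12)

I1: IS=1 RO=2 EX=3 WR=4
I2: IS=5 RO=6 EX=7 WR=8  [struct: A0 busy until I1 writes@4]
I3: IS=9 RO=10 EX=11 WR=12  [struct: A0 busy until I2 writes@8]
I4: IS=13 RO=14 EX=15 WR=16  [struct: A0 busy until I3 writes@12]
I5: IS=17 RO=18 EX=19 WR=20  [struct: A0 busy until I4 writes@16]
I6: IS=21 RO=22 EX=23 WR=24  [struct: A0 busy until I5 writes@20]
I7: IS=22 RO=23 EX=28 WR=29
I8: IS=30 RO=31 EX=36 WR=37  [struct: M0 busy until I7 writes@29]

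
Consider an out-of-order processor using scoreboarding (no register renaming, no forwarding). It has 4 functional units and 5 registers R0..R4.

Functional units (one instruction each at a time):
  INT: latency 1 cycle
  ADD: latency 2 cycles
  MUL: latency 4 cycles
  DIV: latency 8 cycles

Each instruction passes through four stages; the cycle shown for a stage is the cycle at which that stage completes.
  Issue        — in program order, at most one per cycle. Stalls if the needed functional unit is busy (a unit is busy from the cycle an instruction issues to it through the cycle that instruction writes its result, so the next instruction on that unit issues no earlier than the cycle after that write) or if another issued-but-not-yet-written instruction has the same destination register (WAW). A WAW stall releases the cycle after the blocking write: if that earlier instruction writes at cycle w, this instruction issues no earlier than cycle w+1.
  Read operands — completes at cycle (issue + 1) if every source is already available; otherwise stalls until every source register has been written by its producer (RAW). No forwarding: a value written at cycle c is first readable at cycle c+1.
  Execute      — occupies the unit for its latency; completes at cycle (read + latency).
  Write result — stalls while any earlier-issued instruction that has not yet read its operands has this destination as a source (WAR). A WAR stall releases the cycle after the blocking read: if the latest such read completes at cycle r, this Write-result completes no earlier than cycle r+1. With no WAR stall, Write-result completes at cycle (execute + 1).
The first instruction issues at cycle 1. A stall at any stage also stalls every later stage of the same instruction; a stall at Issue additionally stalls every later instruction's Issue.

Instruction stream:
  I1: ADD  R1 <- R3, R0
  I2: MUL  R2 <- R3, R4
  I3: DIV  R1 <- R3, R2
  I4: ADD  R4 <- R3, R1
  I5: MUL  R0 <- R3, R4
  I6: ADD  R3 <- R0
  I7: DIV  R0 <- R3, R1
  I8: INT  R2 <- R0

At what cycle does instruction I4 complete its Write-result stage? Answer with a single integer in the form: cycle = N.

cycle = 22

cycle 1: I1 issues→ADD
cycle 2: I1 reads | I2 issues→MUL
cycle 3: I2 reads
cycle 4: I1 exec-done
cycle 5: I1 writes R1
cycle 6: I3 issues→DIV
cycle 7: I2 exec-done | I4 issues→ADD
cycle 8: I2 writes R2
cycle 9: I3 reads | I5 issues→MUL
cycle 17: I3 exec-done
cycle 18: I3 writes R1
cycle 19: I4 reads
cycle 21: I4 exec-done
cycle 22: I4 writes R4
cycle 23: I5 reads | I6 issues→ADD
cycle 27: I5 exec-done
cycle 28: I5 writes R0
cycle 29: I6 reads | I7 issues→DIV
cycle 30: I8 issues→INT
cycle 31: I6 exec-done
cycle 32: I6 writes R3
cycle 33: I7 reads
cycle 41: I7 exec-done
cycle 42: I7 writes R0
cycle 43: I8 reads
cycle 44: I8 exec-done
cycle 45: I8 writes R2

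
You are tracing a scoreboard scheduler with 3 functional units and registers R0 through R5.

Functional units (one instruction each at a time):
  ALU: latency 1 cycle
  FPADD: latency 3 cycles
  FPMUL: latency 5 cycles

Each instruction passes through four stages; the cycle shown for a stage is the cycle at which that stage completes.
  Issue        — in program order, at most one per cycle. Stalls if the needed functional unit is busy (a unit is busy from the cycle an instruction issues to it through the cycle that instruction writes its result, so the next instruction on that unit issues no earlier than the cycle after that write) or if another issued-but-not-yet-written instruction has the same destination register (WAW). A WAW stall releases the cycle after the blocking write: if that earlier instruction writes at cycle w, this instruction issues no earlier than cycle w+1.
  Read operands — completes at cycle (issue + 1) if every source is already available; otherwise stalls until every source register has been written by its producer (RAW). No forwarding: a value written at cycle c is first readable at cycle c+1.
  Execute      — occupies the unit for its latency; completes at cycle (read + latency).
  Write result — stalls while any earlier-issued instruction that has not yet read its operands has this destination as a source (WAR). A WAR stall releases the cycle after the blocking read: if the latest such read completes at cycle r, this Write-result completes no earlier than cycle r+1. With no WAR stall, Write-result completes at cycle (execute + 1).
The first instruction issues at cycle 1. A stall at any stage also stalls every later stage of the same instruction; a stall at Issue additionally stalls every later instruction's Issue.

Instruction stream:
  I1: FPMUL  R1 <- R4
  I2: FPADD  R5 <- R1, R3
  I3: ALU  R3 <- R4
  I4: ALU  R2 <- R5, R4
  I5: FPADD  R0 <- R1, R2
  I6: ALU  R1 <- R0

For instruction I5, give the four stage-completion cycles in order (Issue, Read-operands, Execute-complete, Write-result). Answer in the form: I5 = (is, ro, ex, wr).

I1: IS=1 RO=2 EX=7 WR=8
I2: IS=2 RO=9 EX=12 WR=13  [RAW R1: wait I1 write@8]
I3: IS=3 RO=4 EX=5 WR=10  [WAR R3: wait I2 read@9]
I4: IS=11 RO=14 EX=15 WR=16  [struct: ALU busy until I3 writes@10; RAW R5: wait I2 write@13]
I5: IS=14 RO=17 EX=20 WR=21  [struct: FPADD busy until I2 writes@13; RAW R2: wait I4 write@16]
I6: IS=17 RO=22 EX=23 WR=24  [struct: ALU busy until I4 writes@16; RAW R0: wait I5 write@21]

I5 = (14, 17, 20, 21)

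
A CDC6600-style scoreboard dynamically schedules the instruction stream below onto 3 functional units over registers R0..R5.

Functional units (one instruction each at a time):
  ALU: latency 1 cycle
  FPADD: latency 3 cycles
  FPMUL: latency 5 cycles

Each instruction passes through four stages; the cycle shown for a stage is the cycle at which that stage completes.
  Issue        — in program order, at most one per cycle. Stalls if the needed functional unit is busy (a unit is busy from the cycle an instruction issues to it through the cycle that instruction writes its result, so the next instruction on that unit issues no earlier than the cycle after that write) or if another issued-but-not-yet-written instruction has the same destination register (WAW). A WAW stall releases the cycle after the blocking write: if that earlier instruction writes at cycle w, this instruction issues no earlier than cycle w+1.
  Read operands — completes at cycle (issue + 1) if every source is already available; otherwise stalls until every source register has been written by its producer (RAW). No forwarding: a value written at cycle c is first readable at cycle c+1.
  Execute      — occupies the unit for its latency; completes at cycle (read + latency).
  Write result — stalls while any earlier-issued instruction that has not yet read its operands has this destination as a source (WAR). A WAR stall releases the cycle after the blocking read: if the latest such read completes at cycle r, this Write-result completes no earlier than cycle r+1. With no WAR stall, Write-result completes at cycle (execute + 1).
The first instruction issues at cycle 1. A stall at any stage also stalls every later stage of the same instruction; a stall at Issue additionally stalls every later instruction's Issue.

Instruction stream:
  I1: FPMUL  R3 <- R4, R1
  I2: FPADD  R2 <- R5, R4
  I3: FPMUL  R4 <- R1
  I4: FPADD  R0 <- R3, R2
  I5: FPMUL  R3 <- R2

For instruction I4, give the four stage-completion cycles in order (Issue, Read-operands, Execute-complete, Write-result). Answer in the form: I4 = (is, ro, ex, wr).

t=1  I1 dispatched to FPMUL
t=2  I1 operands ready, I2 dispatched to FPADD
t=3  I2 operands ready
t=6  I2 complete
t=7  I1 complete, R2←I2
t=8  R3←I1
t=9  I3 dispatched to FPMUL
t=10  I3 operands ready, I4 dispatched to FPADD
t=11  I4 operands ready
t=14  I4 complete
t=15  I3 complete, R0←I4
t=16  R4←I3
t=17  I5 dispatched to FPMUL
t=18  I5 operands ready
t=23  I5 complete
t=24  R3←I5

I4 = (10, 11, 14, 15)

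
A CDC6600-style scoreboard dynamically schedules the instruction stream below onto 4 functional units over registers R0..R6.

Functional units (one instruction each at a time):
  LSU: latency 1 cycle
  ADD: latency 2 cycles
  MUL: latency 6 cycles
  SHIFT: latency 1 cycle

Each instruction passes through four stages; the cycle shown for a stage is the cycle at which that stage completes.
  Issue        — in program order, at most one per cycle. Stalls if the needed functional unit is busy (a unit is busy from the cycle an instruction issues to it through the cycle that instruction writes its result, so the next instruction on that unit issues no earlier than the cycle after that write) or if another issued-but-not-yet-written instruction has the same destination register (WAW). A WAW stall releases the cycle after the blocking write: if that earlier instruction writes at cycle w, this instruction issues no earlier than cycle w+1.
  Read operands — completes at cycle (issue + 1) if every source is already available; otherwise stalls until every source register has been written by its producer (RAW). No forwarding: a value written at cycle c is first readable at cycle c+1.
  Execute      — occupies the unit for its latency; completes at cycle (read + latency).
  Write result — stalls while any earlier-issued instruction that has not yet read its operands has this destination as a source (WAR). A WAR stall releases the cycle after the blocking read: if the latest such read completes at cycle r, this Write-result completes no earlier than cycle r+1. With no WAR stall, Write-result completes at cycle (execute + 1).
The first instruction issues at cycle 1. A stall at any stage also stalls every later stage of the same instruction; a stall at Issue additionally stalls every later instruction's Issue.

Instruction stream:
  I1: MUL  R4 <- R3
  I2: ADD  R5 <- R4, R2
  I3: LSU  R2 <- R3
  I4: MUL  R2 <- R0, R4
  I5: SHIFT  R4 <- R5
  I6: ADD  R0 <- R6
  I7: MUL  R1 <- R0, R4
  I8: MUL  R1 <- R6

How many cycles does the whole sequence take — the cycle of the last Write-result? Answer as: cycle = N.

cycle 1: I1 dispatched to MUL
cycle 2: I1 operands ready | I2 dispatched to ADD
cycle 3: I3 dispatched to LSU
cycle 4: I3 operands ready
cycle 5: I3 complete
cycle 8: I1 complete
cycle 9: R4←I1
cycle 10: I2 operands ready
cycle 11: R2←I3
cycle 12: I2 complete | I4 dispatched to MUL
cycle 13: R5←I2 | I4 operands ready | I5 dispatched to SHIFT
cycle 14: I5 operands ready | I6 dispatched to ADD
cycle 15: I5 complete | I6 operands ready
cycle 16: R4←I5
cycle 17: I6 complete
cycle 18: R0←I6
cycle 19: I4 complete
cycle 20: R2←I4
cycle 21: I7 dispatched to MUL
cycle 22: I7 operands ready
cycle 28: I7 complete
cycle 29: R1←I7
cycle 30: I8 dispatched to MUL
cycle 31: I8 operands ready
cycle 37: I8 complete
cycle 38: R1←I8

cycle = 38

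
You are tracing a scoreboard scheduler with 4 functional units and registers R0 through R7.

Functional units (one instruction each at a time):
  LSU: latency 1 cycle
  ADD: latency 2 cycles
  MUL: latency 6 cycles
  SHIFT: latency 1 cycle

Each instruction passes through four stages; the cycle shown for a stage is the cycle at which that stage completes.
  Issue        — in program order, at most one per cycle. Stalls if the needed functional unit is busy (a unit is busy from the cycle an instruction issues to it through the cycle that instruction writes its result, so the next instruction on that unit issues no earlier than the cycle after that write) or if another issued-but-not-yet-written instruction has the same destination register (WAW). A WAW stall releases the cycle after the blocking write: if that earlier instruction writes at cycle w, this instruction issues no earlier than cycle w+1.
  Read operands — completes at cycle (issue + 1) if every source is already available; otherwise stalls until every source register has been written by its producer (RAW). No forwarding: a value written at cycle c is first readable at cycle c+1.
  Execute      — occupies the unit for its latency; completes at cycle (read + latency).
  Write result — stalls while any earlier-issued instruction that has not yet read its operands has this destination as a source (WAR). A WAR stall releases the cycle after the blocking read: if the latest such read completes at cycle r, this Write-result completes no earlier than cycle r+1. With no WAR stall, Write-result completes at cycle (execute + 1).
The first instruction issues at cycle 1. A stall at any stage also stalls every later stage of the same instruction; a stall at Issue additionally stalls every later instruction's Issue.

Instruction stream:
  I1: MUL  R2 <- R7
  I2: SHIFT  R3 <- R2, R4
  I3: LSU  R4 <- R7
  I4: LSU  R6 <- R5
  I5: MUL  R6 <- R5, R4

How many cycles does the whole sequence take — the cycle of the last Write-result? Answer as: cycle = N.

cycle = 24

cycle 1: I1 issues→MUL
cycle 2: I1 reads; I2 issues→SHIFT
cycle 3: I3 issues→LSU
cycle 4: I3 reads
cycle 5: I3 exec-done
cycle 8: I1 exec-done
cycle 9: I1 writes R2
cycle 10: I2 reads
cycle 11: I2 exec-done; I3 writes R4
cycle 12: I2 writes R3; I4 issues→LSU
cycle 13: I4 reads
cycle 14: I4 exec-done
cycle 15: I4 writes R6
cycle 16: I5 issues→MUL
cycle 17: I5 reads
cycle 23: I5 exec-done
cycle 24: I5 writes R6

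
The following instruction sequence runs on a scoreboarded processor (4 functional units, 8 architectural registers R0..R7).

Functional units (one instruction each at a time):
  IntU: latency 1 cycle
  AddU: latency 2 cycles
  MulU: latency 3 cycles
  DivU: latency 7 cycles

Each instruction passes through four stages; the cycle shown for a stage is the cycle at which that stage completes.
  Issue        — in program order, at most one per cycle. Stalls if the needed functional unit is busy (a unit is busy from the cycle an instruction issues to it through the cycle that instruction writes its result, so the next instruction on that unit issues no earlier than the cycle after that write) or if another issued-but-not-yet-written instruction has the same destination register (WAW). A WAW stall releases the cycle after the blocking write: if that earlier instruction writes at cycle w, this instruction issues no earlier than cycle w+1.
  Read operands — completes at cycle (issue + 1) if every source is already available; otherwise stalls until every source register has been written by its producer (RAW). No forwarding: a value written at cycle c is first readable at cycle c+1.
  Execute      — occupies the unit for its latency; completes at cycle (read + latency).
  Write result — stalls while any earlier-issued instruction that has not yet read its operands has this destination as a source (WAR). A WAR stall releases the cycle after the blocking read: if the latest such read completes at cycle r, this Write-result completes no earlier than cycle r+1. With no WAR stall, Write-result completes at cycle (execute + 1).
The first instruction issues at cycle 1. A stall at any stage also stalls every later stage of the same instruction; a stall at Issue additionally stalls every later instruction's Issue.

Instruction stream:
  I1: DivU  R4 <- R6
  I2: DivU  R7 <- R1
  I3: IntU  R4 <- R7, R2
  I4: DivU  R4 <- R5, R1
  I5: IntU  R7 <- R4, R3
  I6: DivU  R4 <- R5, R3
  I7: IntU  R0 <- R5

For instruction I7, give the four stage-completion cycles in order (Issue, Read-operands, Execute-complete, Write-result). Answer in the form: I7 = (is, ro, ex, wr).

I7 = (37, 38, 39, 40)

I1 -> (1, 2, 9, 10)
I2 -> (11, 12, 19, 20)  // struct: DivU busy until I1 writes@10
I3 -> (12, 21, 22, 23)  // RAW R7: wait I2 write@20
I4 -> (24, 25, 32, 33)  // WAW R4: wait I3 write@23
I5 -> (25, 34, 35, 36)  // RAW R4: wait I4 write@33
I6 -> (34, 35, 42, 43)  // struct: DivU busy until I4 writes@33
I7 -> (37, 38, 39, 40)  // struct: IntU busy until I5 writes@36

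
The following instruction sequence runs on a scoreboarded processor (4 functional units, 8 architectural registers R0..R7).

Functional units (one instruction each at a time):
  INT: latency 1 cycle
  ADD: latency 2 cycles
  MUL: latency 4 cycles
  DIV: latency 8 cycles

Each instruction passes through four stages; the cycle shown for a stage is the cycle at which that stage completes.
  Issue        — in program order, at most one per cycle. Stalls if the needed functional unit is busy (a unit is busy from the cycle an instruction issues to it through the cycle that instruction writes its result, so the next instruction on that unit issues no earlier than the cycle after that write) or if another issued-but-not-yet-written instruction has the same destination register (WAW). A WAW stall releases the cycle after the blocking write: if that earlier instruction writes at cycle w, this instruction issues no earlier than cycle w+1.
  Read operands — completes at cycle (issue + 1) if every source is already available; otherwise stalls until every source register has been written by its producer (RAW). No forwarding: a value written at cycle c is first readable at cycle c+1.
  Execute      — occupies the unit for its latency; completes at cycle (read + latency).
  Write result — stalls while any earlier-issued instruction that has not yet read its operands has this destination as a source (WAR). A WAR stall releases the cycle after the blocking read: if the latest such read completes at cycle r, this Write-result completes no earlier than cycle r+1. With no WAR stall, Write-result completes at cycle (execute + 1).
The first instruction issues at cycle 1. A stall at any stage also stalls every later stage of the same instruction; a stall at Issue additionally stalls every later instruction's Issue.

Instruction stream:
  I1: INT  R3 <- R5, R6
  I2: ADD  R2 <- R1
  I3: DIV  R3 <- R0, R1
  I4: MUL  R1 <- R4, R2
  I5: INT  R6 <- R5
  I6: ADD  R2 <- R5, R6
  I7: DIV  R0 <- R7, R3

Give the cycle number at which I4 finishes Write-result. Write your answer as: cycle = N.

cycle = 12

t=1  I1 issues→INT
t=2  I1 reads · I2 issues→ADD
t=3  I1 exec-done · I2 reads
t=4  I1 writes R3
t=5  I2 exec-done · I3 issues→DIV
t=6  I2 writes R2 · I3 reads · I4 issues→MUL
t=7  I4 reads · I5 issues→INT
t=8  I5 reads · I6 issues→ADD
t=9  I5 exec-done
t=10  I5 writes R6
t=11  I4 exec-done · I6 reads
t=12  I4 writes R1
t=13  I6 exec-done
t=14  I3 exec-done · I6 writes R2
t=15  I3 writes R3
t=16  I7 issues→DIV
t=17  I7 reads
t=25  I7 exec-done
t=26  I7 writes R0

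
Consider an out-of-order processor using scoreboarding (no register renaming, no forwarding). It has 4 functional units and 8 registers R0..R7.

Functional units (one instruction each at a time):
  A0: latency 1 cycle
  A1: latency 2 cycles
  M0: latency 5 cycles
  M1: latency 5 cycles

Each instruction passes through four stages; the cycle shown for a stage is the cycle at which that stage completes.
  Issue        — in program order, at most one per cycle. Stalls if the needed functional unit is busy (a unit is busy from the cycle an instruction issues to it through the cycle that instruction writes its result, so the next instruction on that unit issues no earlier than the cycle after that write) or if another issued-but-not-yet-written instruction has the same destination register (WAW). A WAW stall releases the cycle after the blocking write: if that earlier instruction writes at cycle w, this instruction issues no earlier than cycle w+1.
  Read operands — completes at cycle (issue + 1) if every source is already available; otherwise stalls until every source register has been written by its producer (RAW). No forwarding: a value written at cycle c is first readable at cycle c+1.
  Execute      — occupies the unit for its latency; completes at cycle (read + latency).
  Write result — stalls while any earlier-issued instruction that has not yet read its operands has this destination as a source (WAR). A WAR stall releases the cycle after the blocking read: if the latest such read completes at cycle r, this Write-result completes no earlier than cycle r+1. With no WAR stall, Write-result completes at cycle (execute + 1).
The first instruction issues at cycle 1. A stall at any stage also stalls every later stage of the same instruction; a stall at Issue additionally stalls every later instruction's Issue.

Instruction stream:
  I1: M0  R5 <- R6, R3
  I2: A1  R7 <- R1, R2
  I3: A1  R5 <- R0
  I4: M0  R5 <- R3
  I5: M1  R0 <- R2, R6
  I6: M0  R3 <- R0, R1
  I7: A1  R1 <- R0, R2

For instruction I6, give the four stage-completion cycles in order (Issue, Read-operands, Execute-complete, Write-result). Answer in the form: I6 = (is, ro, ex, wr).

[1] I1 dispatched to M0
[2] I1 operands ready; I2 dispatched to A1
[3] I2 operands ready
[5] I2 complete
[6] R7←I2
[7] I1 complete
[8] R5←I1
[9] I3 dispatched to A1
[10] I3 operands ready
[12] I3 complete
[13] R5←I3
[14] I4 dispatched to M0
[15] I4 operands ready; I5 dispatched to M1
[16] I5 operands ready
[20] I4 complete
[21] R5←I4; I5 complete
[22] R0←I5; I6 dispatched to M0
[23] I6 operands ready; I7 dispatched to A1
[24] I7 operands ready
[26] I7 complete
[27] R1←I7
[28] I6 complete
[29] R3←I6

I6 = (22, 23, 28, 29)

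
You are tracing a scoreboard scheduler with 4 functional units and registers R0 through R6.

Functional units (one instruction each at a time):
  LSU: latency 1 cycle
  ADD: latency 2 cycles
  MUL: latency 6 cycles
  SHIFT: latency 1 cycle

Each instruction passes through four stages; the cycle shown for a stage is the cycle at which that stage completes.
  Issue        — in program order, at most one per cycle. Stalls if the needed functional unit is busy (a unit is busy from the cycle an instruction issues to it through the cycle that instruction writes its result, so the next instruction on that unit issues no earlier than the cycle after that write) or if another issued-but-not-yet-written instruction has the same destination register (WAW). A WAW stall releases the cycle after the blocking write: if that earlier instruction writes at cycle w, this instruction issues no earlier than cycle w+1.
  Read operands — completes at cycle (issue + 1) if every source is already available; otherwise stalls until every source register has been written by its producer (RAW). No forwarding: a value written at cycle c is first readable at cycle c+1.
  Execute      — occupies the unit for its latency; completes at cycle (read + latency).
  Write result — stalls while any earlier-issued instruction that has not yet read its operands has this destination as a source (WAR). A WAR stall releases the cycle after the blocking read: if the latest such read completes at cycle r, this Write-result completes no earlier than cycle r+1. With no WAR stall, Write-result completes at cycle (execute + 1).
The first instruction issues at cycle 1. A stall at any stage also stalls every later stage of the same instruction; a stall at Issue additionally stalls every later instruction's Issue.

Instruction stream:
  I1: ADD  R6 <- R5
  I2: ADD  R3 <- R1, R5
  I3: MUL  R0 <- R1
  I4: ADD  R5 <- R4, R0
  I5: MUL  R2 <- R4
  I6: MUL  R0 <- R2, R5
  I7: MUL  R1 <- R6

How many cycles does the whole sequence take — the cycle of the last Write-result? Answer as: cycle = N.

cycle = 42

t=1  issue I1 (ADD)
t=2  I1 read-ops
t=4  I1 finished on ADD
t=5  I1→R6
t=6  issue I2 (ADD)
t=7  I2 read-ops; issue I3 (MUL)
t=8  I3 read-ops
t=9  I2 finished on ADD
t=10  I2→R3
t=11  issue I4 (ADD)
t=14  I3 finished on MUL
t=15  I3→R0
t=16  I4 read-ops; issue I5 (MUL)
t=17  I5 read-ops
t=18  I4 finished on ADD
t=19  I4→R5
t=23  I5 finished on MUL
t=24  I5→R2
t=25  issue I6 (MUL)
t=26  I6 read-ops
t=32  I6 finished on MUL
t=33  I6→R0
t=34  issue I7 (MUL)
t=35  I7 read-ops
t=41  I7 finished on MUL
t=42  I7→R1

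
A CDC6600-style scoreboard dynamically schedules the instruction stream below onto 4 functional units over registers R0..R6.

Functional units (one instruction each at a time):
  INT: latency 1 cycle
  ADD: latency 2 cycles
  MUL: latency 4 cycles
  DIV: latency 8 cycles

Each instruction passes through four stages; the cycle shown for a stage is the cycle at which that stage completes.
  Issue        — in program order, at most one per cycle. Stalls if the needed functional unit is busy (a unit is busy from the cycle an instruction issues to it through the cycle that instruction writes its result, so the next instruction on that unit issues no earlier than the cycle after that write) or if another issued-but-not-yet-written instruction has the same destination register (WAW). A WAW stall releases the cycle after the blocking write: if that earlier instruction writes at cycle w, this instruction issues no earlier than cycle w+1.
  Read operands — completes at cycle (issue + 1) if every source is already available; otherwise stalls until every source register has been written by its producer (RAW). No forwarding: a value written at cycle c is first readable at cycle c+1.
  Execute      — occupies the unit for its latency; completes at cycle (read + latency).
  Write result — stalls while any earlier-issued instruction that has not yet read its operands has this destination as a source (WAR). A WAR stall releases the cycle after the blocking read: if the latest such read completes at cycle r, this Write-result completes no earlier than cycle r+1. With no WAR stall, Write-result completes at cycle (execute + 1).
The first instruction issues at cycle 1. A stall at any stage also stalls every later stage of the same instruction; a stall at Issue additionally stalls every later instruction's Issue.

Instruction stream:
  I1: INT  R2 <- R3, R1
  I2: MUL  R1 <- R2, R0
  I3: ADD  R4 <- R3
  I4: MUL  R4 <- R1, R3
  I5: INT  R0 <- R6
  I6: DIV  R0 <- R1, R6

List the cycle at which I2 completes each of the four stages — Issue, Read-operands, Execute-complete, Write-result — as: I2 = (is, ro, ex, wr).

I2 = (2, 5, 9, 10)

t=1  I1→INT
t=2  I1 RO, I2→MUL
t=3  I1 EX, I3→ADD
t=4  I1 WR R2, I3 RO
t=5  I2 RO
t=6  I3 EX
t=7  I3 WR R4
t=9  I2 EX
t=10  I2 WR R1
t=11  I4→MUL
t=12  I4 RO, I5→INT
t=13  I5 RO
t=14  I5 EX
t=15  I5 WR R0
t=16  I4 EX, I6→DIV
t=17  I4 WR R4, I6 RO
t=25  I6 EX
t=26  I6 WR R0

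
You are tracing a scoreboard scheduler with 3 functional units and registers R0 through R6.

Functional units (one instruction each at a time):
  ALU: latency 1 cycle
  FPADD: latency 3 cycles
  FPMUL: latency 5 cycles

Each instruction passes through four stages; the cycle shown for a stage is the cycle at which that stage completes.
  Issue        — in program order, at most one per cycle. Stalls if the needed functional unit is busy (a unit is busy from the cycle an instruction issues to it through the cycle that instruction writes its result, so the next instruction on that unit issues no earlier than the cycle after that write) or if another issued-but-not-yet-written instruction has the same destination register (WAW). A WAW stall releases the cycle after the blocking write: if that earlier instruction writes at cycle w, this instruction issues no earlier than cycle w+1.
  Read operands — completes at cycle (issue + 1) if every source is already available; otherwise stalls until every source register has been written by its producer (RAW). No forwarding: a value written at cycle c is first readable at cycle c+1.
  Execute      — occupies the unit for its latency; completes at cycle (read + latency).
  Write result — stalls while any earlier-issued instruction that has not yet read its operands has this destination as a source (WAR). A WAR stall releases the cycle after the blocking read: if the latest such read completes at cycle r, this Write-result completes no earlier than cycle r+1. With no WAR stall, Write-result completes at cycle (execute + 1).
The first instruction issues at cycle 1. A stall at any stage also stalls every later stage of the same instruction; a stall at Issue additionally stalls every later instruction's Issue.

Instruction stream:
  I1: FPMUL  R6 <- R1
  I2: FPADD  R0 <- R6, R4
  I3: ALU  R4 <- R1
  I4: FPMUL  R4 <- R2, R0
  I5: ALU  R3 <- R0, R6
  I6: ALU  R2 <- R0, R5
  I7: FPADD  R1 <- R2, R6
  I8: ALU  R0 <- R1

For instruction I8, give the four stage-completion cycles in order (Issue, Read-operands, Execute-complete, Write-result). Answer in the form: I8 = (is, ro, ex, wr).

I8 = (21, 26, 27, 28)

cycle 1: I1 issues→FPMUL
cycle 2: I1 reads · I2 issues→FPADD
cycle 3: I3 issues→ALU
cycle 4: I3 reads
cycle 5: I3 exec-done
cycle 7: I1 exec-done
cycle 8: I1 writes R6
cycle 9: I2 reads
cycle 10: I3 writes R4
cycle 11: I4 issues→FPMUL
cycle 12: I2 exec-done · I5 issues→ALU
cycle 13: I2 writes R0
cycle 14: I4 reads · I5 reads
cycle 15: I5 exec-done
cycle 16: I5 writes R3
cycle 17: I6 issues→ALU
cycle 18: I6 reads · I7 issues→FPADD
cycle 19: I4 exec-done · I6 exec-done
cycle 20: I4 writes R4 · I6 writes R2
cycle 21: I7 reads · I8 issues→ALU
cycle 24: I7 exec-done
cycle 25: I7 writes R1
cycle 26: I8 reads
cycle 27: I8 exec-done
cycle 28: I8 writes R0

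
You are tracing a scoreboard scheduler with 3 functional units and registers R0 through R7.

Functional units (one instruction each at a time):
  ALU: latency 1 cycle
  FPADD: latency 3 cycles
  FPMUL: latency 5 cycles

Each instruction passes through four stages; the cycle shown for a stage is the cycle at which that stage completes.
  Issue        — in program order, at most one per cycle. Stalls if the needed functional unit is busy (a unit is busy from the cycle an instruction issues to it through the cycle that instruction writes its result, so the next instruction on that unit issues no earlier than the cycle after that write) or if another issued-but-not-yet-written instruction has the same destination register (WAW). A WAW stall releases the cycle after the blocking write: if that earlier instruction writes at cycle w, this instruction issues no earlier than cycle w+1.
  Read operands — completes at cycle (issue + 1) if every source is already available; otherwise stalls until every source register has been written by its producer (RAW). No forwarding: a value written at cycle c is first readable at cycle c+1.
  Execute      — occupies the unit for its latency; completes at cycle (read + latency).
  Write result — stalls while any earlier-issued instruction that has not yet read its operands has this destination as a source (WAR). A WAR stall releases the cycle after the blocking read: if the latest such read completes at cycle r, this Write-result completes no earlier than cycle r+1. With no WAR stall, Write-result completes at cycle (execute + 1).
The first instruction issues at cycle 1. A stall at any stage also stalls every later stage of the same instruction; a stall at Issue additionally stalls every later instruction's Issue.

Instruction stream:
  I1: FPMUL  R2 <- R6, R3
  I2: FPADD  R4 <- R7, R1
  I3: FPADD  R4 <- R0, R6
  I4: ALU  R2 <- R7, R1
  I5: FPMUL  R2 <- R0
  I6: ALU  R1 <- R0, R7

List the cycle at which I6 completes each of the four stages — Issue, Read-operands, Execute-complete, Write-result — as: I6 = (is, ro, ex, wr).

I1: IS=1 RO=2 EX=7 WR=8
I2: IS=2 RO=3 EX=6 WR=7
I3: IS=8 RO=9 EX=12 WR=13  [struct: FPADD busy until I2 writes@7]
I4: IS=9 RO=10 EX=11 WR=12
I5: IS=13 RO=14 EX=19 WR=20  [WAW R2: wait I4 write@12]
I6: IS=14 RO=15 EX=16 WR=17

I6 = (14, 15, 16, 17)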